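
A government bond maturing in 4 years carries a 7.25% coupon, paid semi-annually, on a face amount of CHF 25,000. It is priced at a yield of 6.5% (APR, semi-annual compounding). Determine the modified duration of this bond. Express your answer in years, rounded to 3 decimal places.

Periodic yield y = 0.0325. First find Macaulay duration:
  t   CF        PV=CF/(1+0.0325)^t    t·PV
  1       906.25       877.7240       877.7240
  2       906.25       850.0959     1,700.1917
  3       906.25       823.3374     2,470.0122
  4       906.25       797.4212     3,189.6848
  5       906.25       772.3208     3,861.6039
  6       906.25       748.0104     4,488.0626
  7       906.25       724.4653     5,071.2572
  8    25,906.25    20,057.8357   160,462.6856
  Σ                 25,651.2106   182,121.2220
P = 25,651.2106; Macaulay duration = 182,121.2220 / 25,651.2106 = 7.09991 half-year periods = 3.54995 years.
Modified duration = D_Mac / (1 + y) = 3.54995 / 1.0325 = 3.43821 years.

3.438 years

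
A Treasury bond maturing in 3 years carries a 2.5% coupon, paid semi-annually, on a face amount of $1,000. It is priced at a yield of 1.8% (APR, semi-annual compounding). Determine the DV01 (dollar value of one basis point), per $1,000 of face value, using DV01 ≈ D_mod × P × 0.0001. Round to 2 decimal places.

Periodic yield y = 0.009.
  t   CF        PV=CF/(1+0.009)^t    t·PV
  1        12.50        12.3885        12.3885
  2        12.50        12.2780        24.5560
  3        12.50        12.1685        36.5055
  4        12.50        12.0599        48.2398
  5        12.50        11.9524        59.7619
  6     1,012.50       959.5068     5,757.0405
  Σ                  1,020.3541     5,938.4921
P = 1,020.3541; D_Mac = 5.82003 half-year periods = 2.91002 yrs; D_mod = 2.88406 yrs.
DV01 ≈ 2.88406 × 1,020.3541 × 0.0001 = 0.294276.

$0.29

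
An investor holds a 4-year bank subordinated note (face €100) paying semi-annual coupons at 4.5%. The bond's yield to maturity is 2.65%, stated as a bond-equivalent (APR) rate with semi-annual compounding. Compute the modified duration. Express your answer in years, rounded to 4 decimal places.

Periodic yield y = 0.01325. First find Macaulay duration:
  t   CF        PV=CF/(1+0.01325)^t    t·PV
  1         2.25         2.2206         2.2206
  2         2.25         2.1915         4.3831
  3         2.25         2.1629         6.4886
  4         2.25         2.1346         8.5384
  5         2.25         2.1067        10.5334
  6         2.25         2.0791        12.4748
  7         2.25         2.0519        14.3636
  8       102.25        92.0302       736.2417
  Σ                    106.9776       795.2442
P = 106.9776; Macaulay duration = 795.2442 / 106.9776 = 7.43375 half-year periods = 3.71687 years.
Modified duration = D_Mac / (1 + y) = 3.71687 / 1.01325 = 3.66827 years.

3.6683 years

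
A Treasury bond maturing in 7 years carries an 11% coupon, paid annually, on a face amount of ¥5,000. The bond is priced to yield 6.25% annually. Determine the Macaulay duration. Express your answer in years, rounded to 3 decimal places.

5.438 years

Periodic yield y = 0.0625. Discount each cash flow and weight by its year:
  t   CF        PV=CF/(1+0.0625)^t    t·PV
  1       550.00       517.6471       517.6471
  2       550.00       487.1972       974.3945
  3       550.00       458.5386     1,375.6157
  4       550.00       431.5657     1,726.2629
  5       550.00       406.1795     2,030.8975
  6       550.00       382.2866     2,293.7195
  7     5,550.00     3,630.7004    25,414.9027
  Σ                  6,314.1150    34,333.4398
Price P = Σ PV = 6,314.1150.
Macaulay duration = Σ(t·PV) / P = 34,333.4398 / 6,314.1150 = 5.43757 years.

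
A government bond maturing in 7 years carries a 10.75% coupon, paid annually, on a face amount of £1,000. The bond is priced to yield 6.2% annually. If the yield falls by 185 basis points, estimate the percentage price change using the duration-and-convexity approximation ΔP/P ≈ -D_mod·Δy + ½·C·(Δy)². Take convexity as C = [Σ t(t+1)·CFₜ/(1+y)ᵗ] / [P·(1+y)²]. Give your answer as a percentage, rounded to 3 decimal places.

With y = 0.062:
  t   CF        PV=CF/(1+0.062)^t    t·PV        t(t+1)·PV
  1       107.50       101.2241       101.2241         202.4482
  2       107.50        95.3146       190.6292         571.8876
  3       107.50        89.7501       269.2503       1,077.0011
  4       107.50        84.5104       338.0418       1,690.2089
  5       107.50        79.5767       397.8835       2,387.3008
  6       107.50        74.9310       449.5858       3,147.1008
  7     1,107.50       726.8957     5,088.2701      40,706.1609
  Σ                  1,252.2026     6,834.8848      49,782.1083
P = 1,252.2026; D_Mac = 5.45829 yrs; D_mod = 5.13963 yrs; C = 35.24923.
Duration effect: -5.13963 × (-0.0185) = +0.095083
Convexity effect: 0.5 × 35.24923 × (-0.0185)² = +0.0060320
ΔP/P ≈ +0.095083 + 0.0060320 = +0.101115 = +10.1115%.

+10.112%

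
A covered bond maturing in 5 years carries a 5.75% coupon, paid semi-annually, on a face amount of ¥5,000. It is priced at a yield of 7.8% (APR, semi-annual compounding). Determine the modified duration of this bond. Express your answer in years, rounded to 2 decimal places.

Periodic yield y = 0.039. First find Macaulay duration:
  t   CF        PV=CF/(1+0.039)^t    t·PV
  1       143.75       138.3542       138.3542
  2       143.75       133.1609       266.3218
  3       143.75       128.1626       384.4877
  4       143.75       123.3518       493.4074
  5       143.75       118.7217       593.6085
  6       143.75       114.2654       685.5921
  7       143.75       109.9763       769.8340
  8       143.75       105.8482       846.7856
  9       143.75       101.8751       916.8756
  10    5,143.75     3,508.5234    35,085.2340
  Σ                  4,582.2395    40,180.5009
P = 4,582.2395; Macaulay duration = 40,180.5009 / 4,582.2395 = 8.76875 half-year periods = 4.38437 years.
Modified duration = D_Mac / (1 + y) = 4.38437 / 1.039 = 4.21980 years.

4.22 years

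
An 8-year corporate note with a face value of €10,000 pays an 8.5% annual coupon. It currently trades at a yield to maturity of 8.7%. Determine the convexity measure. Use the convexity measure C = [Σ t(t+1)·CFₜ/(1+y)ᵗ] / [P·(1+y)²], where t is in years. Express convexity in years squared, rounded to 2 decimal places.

42.09

With y = 0.087:
  t   CF        PV=CF/(1+0.087)^t    t·PV        t(t+1)·PV
  1       850.00       781.9687       781.9687       1,563.9374
  2       850.00       719.3824     1,438.7649       4,316.2947
  3       850.00       661.8054     1,985.4161       7,941.6646
  4       850.00       608.8366     2,435.3464      12,176.7319
  5       850.00       560.1073     2,800.5363      16,803.2179
  6       850.00       515.2781     3,091.6684      21,641.6790
  7       850.00       474.0369     3,318.2581      26,546.0644
  8    10,850.00     5,566.6432    44,533.1456     400,798.3103
  Σ                  9,888.0585    60,385.1045     491,787.9003
P = 9,888.0585.
Convexity = Σ t(t+1)·PV / [P·(1+y)²] = 491,787.9003 / (9,888.0585 × 1.181569) = 42.09279.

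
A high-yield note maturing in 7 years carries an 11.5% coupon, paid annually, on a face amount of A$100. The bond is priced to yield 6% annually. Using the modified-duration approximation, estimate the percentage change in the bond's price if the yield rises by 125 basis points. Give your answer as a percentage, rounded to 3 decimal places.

-6.382%

Periodic yield y = 0.06. Modified duration first:
  t   CF        PV=CF/(1+0.06)^t    t·PV
  1        11.50        10.8491        10.8491
  2        11.50        10.2350        20.4699
  3        11.50         9.6556        28.9669
  4        11.50         9.1091        36.4363
  5        11.50         8.5935        42.9673
  6        11.50         8.1070        48.6423
  7       111.50        74.1539       519.0771
  Σ                    130.7031       707.4088
P = 130.7031; D_Mac = 5.41233 yrs; D_mod = 5.41233/(1+0.06) = 5.10598 yrs.
ΔP/P ≈ -D_mod · Δy = -5.10598 × (+0.0125) = -0.063825 = -6.3825%.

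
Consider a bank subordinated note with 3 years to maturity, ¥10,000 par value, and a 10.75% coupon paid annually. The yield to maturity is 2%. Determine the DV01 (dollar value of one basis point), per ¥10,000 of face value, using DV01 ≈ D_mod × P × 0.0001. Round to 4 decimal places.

¥3.3754

Periodic yield y = 0.02.
  t   CF        PV=CF/(1+0.02)^t    t·PV
  1     1,075.00     1,053.9216     1,053.9216
  2     1,075.00     1,033.2564     2,066.5129
  3    11,075.00    10,436.2199    31,308.6596
  Σ                 12,523.3979    34,429.0940
P = 12,523.3979; D_Mac = 2.74918 yrs; D_mod = 2.69528 yrs.
DV01 ≈ 2.69528 × 12,523.3979 × 0.0001 = 3.375401.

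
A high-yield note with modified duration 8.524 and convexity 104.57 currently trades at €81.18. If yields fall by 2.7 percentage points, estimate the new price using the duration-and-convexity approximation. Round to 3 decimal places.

€102.958

Duration effect: -D_mod·Δy = -8.524 × (-0.027) = +0.230148
Convexity effect: ½·C·(Δy)² = 0.5 × 104.57 × (-0.027)² = +0.038115765
ΔP/P ≈ +0.230148 + 0.038115765 = +0.268263765
New price ≈ 81.18 × (1 + 0.268263765) = 102.9576524427.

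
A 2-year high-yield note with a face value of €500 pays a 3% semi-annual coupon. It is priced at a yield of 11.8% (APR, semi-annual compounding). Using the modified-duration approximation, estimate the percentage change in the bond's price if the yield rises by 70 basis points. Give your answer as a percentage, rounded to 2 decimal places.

Periodic yield y = 0.059. Modified duration first:
  t   CF        PV=CF/(1+0.059)^t    t·PV
  1         7.50         7.0822         7.0822
  2         7.50         6.6876        13.3752
  3         7.50         6.3150        18.9450
  4       507.50       403.5081     1,614.0322
  Σ                    423.5928     1,653.4345
P = 423.5928; D_Mac = 3.90336 half-year periods = 1.95168 yrs; D_mod = 1.95168/(1+0.059) = 1.84295 yrs.
ΔP/P ≈ -D_mod · Δy = -1.84295 × (+0.007) = -0.012901 = -1.2901%.

-1.29%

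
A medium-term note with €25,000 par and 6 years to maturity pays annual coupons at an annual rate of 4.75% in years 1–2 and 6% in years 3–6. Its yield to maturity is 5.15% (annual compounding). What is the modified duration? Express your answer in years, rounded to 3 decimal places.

Periodic yield y = 0.0515. First find Macaulay duration:
  t   CF        PV=CF/(1+0.0515)^t    t·PV
  1     1,187.50     1,129.3390     1,129.3390
  2     1,187.50     1,074.0267     2,148.0533
  3     1,500.00     1,290.2190     3,870.6570
  4     1,500.00     1,227.0271     4,908.1084
  5     1,500.00     1,166.9302     5,834.6509
  6    26,500.00    19,606.0548   117,636.3287
  Σ                 25,493.5967   135,527.1373
P = 25,493.5967; Macaulay duration = 135,527.1373 / 25,493.5967 = 5.31612 years.
Modified duration = D_Mac / (1 + y) = 5.31612 / 1.0515 = 5.05575 years.

5.056 years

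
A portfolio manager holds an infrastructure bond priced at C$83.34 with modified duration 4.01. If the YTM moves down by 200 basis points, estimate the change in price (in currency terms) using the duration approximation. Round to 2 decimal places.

+C$6.68

Duration approximation: ΔP/P ≈ -D_mod · Δy = -4.01 × (-0.02) = +0.080200.
ΔP ≈ 83.34 × (+0.080200) = +6.683868.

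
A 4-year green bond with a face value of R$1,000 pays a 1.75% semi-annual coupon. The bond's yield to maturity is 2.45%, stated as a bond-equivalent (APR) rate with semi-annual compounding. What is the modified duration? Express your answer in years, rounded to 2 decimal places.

3.83 years

Periodic yield y = 0.01225. First find Macaulay duration:
  t   CF        PV=CF/(1+0.01225)^t    t·PV
  1         8.75         8.6441         8.6441
  2         8.75         8.5395        17.0790
  3         8.75         8.4362        25.3085
  4         8.75         8.3341        33.3363
  5         8.75         8.2332        41.1660
  6         8.75         8.1336        48.8014
  7         8.75         8.0351        56.2460
  8     1,008.75       915.1268     7,321.0142
  Σ                    973.4825     7,551.5956
P = 973.4825; Macaulay duration = 7,551.5956 / 973.4825 = 7.75730 half-year periods = 3.87865 years.
Modified duration = D_Mac / (1 + y) = 3.87865 / 1.01225 = 3.83171 years.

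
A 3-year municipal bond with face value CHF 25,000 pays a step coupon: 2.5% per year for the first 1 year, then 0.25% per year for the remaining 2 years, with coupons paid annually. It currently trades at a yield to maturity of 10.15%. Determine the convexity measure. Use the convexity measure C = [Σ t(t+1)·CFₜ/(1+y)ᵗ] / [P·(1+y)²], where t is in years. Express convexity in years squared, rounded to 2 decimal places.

With y = 0.1015:
  t   CF        PV=CF/(1+0.1015)^t    t·PV        t(t+1)·PV
  1       625.00       567.4081       567.4081       1,134.8162
  2        62.50        51.5123       103.0246         309.0739
  3    25,062.50    18,753.0057    56,259.0171     225,036.0683
  Σ                 19,371.9261    56,929.4498     226,479.9583
P = 19,371.9261.
Convexity = Σ t(t+1)·PV / [P·(1+y)²] = 226,479.9583 / (19,371.9261 × 1.213302) = 9.63580.

9.64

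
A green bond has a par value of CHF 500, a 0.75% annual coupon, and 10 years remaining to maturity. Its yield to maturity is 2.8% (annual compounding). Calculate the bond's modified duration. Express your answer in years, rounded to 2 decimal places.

9.37 years

Periodic yield y = 0.028. First find Macaulay duration:
  t   CF        PV=CF/(1+0.028)^t    t·PV
  1         3.75         3.6479         3.6479
  2         3.75         3.5485         7.0970
  3         3.75         3.4519        10.3556
  4         3.75         3.3578        13.4313
  5         3.75         3.2664        16.3319
  6         3.75         3.1774        19.0644
  7         3.75         3.0909        21.6360
  8         3.75         3.0067        24.0534
  9         3.75         2.9248        26.3230
  10      503.75       382.1940     3,821.9404
  Σ                    411.6662     3,963.8809
P = 411.6662; Macaulay duration = 3,963.8809 / 411.6662 = 9.62887 years.
Modified duration = D_Mac / (1 + y) = 9.62887 / 1.028 = 9.36661 years.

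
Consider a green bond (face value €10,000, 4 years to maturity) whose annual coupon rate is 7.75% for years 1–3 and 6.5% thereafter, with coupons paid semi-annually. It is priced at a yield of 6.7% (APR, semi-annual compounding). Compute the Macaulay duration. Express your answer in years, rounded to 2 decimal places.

3.52 years

Periodic yield y = 0.0335. Discount each cash flow and weight by its period:
  t   CF        PV=CF/(1+0.0335)^t    t·PV
  1       387.50       374.9395       374.9395
  2       387.50       362.7862       725.5724
  3       387.50       351.0268     1,053.0804
  4       387.50       339.6486     1,358.5943
  5       387.50       328.6392     1,643.1958
  6       387.50       317.9866     1,907.9196
  7       325.00       258.0536     1,806.3755
  8    10,325.00     7,932.4293    63,459.4348
  Σ                 10,265.5098    72,329.1122
Price P = Σ PV = 10,265.5098.
Macaulay duration = Σ(t·PV) / P = 72,329.1122 / 10,265.5098 = 7.04584 half-year periods.
In years: 7.04584 / 2 = 3.52292 years.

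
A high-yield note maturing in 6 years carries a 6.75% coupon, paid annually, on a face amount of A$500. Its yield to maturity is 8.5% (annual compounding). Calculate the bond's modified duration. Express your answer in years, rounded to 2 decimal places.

4.69 years

Periodic yield y = 0.085. First find Macaulay duration:
  t   CF        PV=CF/(1+0.085)^t    t·PV
  1        33.75        31.1060        31.1060
  2        33.75        28.6691        57.3382
  3        33.75        26.4231        79.2694
  4        33.75        24.3531        97.4125
  5        33.75        22.4453       112.2264
  6       533.75       327.1594     1,962.9567
  Σ                    460.1561     2,340.3093
P = 460.1561; Macaulay duration = 2,340.3093 / 460.1561 = 5.08590 years.
Modified duration = D_Mac / (1 + y) = 5.08590 / 1.085 = 4.68747 years.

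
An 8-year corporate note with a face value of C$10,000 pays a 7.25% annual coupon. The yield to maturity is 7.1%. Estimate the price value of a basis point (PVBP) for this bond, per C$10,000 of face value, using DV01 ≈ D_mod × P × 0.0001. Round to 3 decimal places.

Periodic yield y = 0.071.
  t   CF        PV=CF/(1+0.071)^t    t·PV
  1       725.00       676.9374       676.9374
  2       725.00       632.0611     1,264.1222
  3       725.00       590.1598     1,770.4793
  4       725.00       551.0362     2,204.1448
  5       725.00       514.5062     2,572.5312
  6       725.00       480.3980     2,882.3879
  7       725.00       448.5509     3,139.8561
  8    10,725.00     6,195.5738    49,564.5904
  Σ                 10,089.2234    64,075.0494
P = 10,089.2234; D_Mac = 6.35084 yrs; D_mod = 5.92982 yrs.
DV01 ≈ 5.92982 × 10,089.2234 × 0.0001 = 5.982731.

C$5.983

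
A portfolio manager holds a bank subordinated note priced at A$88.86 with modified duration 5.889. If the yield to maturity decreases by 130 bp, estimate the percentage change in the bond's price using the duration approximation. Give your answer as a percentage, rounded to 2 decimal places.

+7.66%

Duration approximation: ΔP/P ≈ -D_mod · Δy = -5.889 × (-0.013) = +0.076557.
As a percentage: +7.6557%.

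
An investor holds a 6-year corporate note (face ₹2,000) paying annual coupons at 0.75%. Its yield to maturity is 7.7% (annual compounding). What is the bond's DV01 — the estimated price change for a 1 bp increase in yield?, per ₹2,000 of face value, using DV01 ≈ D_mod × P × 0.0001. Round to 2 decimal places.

₹0.74

Periodic yield y = 0.077.
  t   CF        PV=CF/(1+0.077)^t    t·PV
  1        15.00        13.9276        13.9276
  2        15.00        12.9318        25.8637
  3        15.00        12.0073        36.0218
  4        15.00        11.1488        44.5952
  5        15.00        10.3517        51.7586
  6     2,015.00     1,291.1623     7,746.9737
  Σ                  1,351.5295     7,919.1406
P = 1,351.5295; D_Mac = 5.85939 yrs; D_mod = 5.44048 yrs.
DV01 ≈ 5.44048 × 1,351.5295 × 0.0001 = 0.735296.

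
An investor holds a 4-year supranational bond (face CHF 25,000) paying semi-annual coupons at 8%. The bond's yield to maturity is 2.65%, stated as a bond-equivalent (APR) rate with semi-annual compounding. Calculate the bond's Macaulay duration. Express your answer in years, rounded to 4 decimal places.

Periodic yield y = 0.01325. Discount each cash flow and weight by its period:
  t   CF        PV=CF/(1+0.01325)^t    t·PV
  1     1,000.00       986.9233       986.9233
  2     1,000.00       974.0175     1,948.0351
  3     1,000.00       961.2806     2,883.8417
  4     1,000.00       948.7102     3,794.8406
  5     1,000.00       936.3041     4,681.5206
  6     1,000.00       924.0603     5,544.3620
  7     1,000.00       911.9766     6,383.8365
  8    26,000.00    23,401.3250   187,210.6002
  Σ                 30,044.5976   213,433.9599
Price P = Σ PV = 30,044.5976.
Macaulay duration = Σ(t·PV) / P = 213,433.9599 / 30,044.5976 = 7.10390 half-year periods.
In years: 7.10390 / 2 = 3.55195 years.

3.5520 years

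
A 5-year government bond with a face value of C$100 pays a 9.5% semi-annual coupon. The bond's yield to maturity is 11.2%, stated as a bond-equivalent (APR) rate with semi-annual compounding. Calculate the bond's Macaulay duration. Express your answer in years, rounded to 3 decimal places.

4.059 years

Periodic yield y = 0.056. Discount each cash flow and weight by its period:
  t   CF        PV=CF/(1+0.056)^t    t·PV
  1         4.75         4.4981         4.4981
  2         4.75         4.2596         8.5191
  3         4.75         4.0337        12.1011
  4         4.75         3.8198        15.2791
  5         4.75         3.6172        18.0861
  6         4.75         3.4254        20.5523
  7         4.75         3.2437        22.7062
  8         4.75         3.0717        24.5738
  9         4.75         2.9088        26.1795
  10      104.75        60.7456       607.4560
  Σ                     93.6236       759.9513
Price P = Σ PV = 93.6236.
Macaulay duration = Σ(t·PV) / P = 759.9513 / 93.6236 = 8.11709 half-year periods.
In years: 8.11709 / 2 = 4.05854 years.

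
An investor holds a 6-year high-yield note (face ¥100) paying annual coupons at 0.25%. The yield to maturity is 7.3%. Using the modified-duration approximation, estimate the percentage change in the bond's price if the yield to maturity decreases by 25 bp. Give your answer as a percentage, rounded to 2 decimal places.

+1.39%

Periodic yield y = 0.073. Modified duration first:
  t   CF        PV=CF/(1+0.073)^t    t·PV
  1         0.25         0.2330         0.2330
  2         0.25         0.2171         0.4343
  3         0.25         0.2024         0.6071
  4         0.25         0.1886         0.7544
  5         0.25         0.1758         0.8788
  6       100.25        65.6880       394.1280
  Σ                     66.7049       397.0356
P = 66.7049; D_Mac = 5.95212 yrs; D_mod = 5.95212/(1+0.073) = 5.54718 yrs.
ΔP/P ≈ -D_mod · Δy = -5.54718 × (-0.0025) = +0.013868 = +1.3868%.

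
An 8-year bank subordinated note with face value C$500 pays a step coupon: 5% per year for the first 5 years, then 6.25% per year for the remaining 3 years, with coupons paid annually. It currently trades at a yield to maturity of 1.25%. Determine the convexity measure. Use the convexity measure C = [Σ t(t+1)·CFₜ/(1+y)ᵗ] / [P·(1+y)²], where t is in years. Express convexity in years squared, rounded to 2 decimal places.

With y = 0.0125:
  t   CF        PV=CF/(1+0.0125)^t    t·PV        t(t+1)·PV
  1        25.00        24.6914        24.6914          49.3827
  2        25.00        24.3865        48.7731         146.3192
  3        25.00        24.0855        72.2564         289.0255
  4        25.00        23.7881        95.1524         475.7621
  5        25.00        23.4944       117.4721         704.8328
  6        31.25        29.0055       174.0328       1,218.2295
  7        31.25        28.6474       200.5316       1,604.2529
  8       531.25       480.9929     3,847.9434      34,631.4906
  Σ                    659.0916     4,580.8531      39,119.2953
P = 659.0916.
Convexity = Σ t(t+1)·PV / [P·(1+y)²] = 39,119.2953 / (659.0916 × 1.025156) = 57.89688.

57.90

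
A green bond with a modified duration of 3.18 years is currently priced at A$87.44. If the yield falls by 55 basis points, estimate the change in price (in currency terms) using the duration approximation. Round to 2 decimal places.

+A$1.53

Duration approximation: ΔP/P ≈ -D_mod · Δy = -3.18 × (-0.0055) = +0.017490.
ΔP ≈ 87.44 × (+0.017490) = +1.5293256.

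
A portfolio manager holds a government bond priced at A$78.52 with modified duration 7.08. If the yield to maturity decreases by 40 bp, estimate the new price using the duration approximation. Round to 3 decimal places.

Duration approximation: ΔP/P ≈ -D_mod · Δy = -7.08 × (-0.004) = +0.028320.
New price ≈ 78.52 × (1 + 0.028320) = 80.7436864.

A$80.744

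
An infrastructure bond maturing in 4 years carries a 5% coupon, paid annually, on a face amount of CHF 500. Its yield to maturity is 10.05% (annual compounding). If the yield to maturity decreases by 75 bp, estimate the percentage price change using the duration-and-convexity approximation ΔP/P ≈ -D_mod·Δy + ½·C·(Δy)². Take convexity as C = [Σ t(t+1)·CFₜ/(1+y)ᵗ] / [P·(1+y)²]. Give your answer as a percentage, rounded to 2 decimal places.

+2.56%

With y = 0.1005:
  t   CF        PV=CF/(1+0.1005)^t    t·PV        t(t+1)·PV
  1        25.00        22.7169        22.7169          45.4339
  2        25.00        20.6424        41.2848         123.8543
  3        25.00        18.7573        56.2718         225.0874
  4       525.00       357.9308     1,431.7233       7,158.6167
  Σ                    420.0475     1,551.9969       7,552.9923
P = 420.0475; D_Mac = 3.69481 yrs; D_mod = 3.35740 yrs; C = 14.84706.
Duration effect: -3.35740 × (-0.0075) = +0.025180
Convexity effect: 0.5 × 14.84706 × (-0.0075)² = +0.0004176
ΔP/P ≈ +0.025180 + 0.0004176 = +0.025598 = +2.5598%.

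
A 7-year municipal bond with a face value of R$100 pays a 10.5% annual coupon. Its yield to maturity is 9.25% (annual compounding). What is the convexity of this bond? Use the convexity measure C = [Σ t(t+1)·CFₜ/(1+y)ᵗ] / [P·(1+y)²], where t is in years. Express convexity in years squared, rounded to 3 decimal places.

With y = 0.0925:
  t   CF        PV=CF/(1+0.0925)^t    t·PV        t(t+1)·PV
  1        10.50         9.6110         9.6110          19.2220
  2        10.50         8.7972        17.5945          52.7834
  3        10.50         8.0524        24.1572          96.6287
  4        10.50         7.3706        29.4824         147.4122
  5        10.50         6.7466        33.7328         202.3967
  6        10.50         6.1753        37.0520         259.3641
  7       110.50        59.4856       416.3995       3,331.1960
  Σ                    106.2388       568.0294       4,109.0031
P = 106.2388.
Convexity = Σ t(t+1)·PV / [P·(1+y)²] = 4,109.0031 / (106.2388 × 1.193556) = 32.40489.

32.405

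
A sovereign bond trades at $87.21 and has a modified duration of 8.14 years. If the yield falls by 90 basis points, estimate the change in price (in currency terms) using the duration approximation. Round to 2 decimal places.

Duration approximation: ΔP/P ≈ -D_mod · Δy = -8.14 × (-0.009) = +0.073260.
ΔP ≈ 87.21 × (+0.073260) = +6.3890046.

+$6.39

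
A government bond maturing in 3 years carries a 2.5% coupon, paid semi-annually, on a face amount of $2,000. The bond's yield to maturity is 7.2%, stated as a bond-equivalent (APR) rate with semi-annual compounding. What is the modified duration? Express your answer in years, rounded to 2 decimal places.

2.80 years

Periodic yield y = 0.036. First find Macaulay duration:
  t   CF        PV=CF/(1+0.036)^t    t·PV
  1        25.00        24.1313        24.1313
  2        25.00        23.2927        46.5855
  3        25.00        22.4833        67.4500
  4        25.00        21.7021        86.8082
  5        25.00        20.9479       104.7397
  6     2,025.00     1,637.8212     9,826.9274
  Σ                  1,750.3786    10,156.6420
P = 1,750.3786; Macaulay duration = 10,156.6420 / 1,750.3786 = 5.80254 half-year periods = 2.90127 years.
Modified duration = D_Mac / (1 + y) = 2.90127 / 1.036 = 2.80045 years.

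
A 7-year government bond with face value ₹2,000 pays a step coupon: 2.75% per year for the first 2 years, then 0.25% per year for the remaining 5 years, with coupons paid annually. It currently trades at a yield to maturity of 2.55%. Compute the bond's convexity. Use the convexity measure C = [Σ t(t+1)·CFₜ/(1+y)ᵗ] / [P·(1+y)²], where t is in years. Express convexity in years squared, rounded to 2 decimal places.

50.06

With y = 0.0255:
  t   CF        PV=CF/(1+0.0255)^t    t·PV        t(t+1)·PV
  1        55.00        53.6324        53.6324         107.2647
  2        55.00        52.2988       104.5975         313.7925
  3         5.00         4.6362        13.9086          55.6345
  4         5.00         4.5209        18.0837          90.4185
  5         5.00         4.4085        22.0425         132.2553
  6         5.00         4.2989        25.7933         180.5532
  7     2,005.00     1,680.9884    11,766.9190      94,135.3520
  Σ                  1,804.7841    12,004.9771      95,015.2708
P = 1,804.7841.
Convexity = Σ t(t+1)·PV / [P·(1+y)²] = 95,015.2708 / (1,804.7841 × 1.051650) = 50.06069.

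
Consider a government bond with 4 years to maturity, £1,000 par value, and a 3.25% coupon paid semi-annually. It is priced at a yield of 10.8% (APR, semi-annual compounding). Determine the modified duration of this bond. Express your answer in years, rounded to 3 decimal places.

Periodic yield y = 0.054. First find Macaulay duration:
  t   CF        PV=CF/(1+0.054)^t    t·PV
  1        16.25        15.4175        15.4175
  2        16.25        14.6276        29.2551
  3        16.25        13.8781        41.6344
  4        16.25        13.1671        52.6685
  5        16.25        12.4925        62.4626
  6        16.25        11.8525        71.1150
  7        16.25        11.2452        78.7167
  8     1,016.25       667.2302     5,337.8413
  Σ                    759.9107     5,689.1112
P = 759.9107; Macaulay duration = 5,689.1112 / 759.9107 = 7.48655 half-year periods = 3.74328 years.
Modified duration = D_Mac / (1 + y) = 3.74328 / 1.054 = 3.55150 years.

3.551 years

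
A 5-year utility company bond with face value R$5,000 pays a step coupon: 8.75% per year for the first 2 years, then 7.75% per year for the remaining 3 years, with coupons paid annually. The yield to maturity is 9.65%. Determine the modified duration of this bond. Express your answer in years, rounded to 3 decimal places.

3.876 years

Periodic yield y = 0.0965. First find Macaulay duration:
  t   CF        PV=CF/(1+0.0965)^t    t·PV
  1       437.50       398.9968       398.9968
  2       437.50       363.8822       727.7644
  3       387.50       293.9313       881.7938
  4       387.50       268.0632     1,072.2527
  5     5,387.50     3,398.9447    16,994.7237
  Σ                  4,723.8182    20,075.5314
P = 4,723.8182; Macaulay duration = 20,075.5314 / 4,723.8182 = 4.24985 years.
Modified duration = D_Mac / (1 + y) = 4.24985 / 1.0965 = 3.87583 years.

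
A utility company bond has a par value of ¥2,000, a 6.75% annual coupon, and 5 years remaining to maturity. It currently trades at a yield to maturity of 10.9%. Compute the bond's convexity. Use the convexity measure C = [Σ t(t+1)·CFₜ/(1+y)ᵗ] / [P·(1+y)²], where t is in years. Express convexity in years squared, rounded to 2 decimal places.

20.20

With y = 0.109:
  t   CF        PV=CF/(1+0.109)^t    t·PV        t(t+1)·PV
  1       135.00       121.7313       121.7313         243.4626
  2       135.00       109.7667       219.5334         658.6003
  3       135.00        98.9781       296.9343       1,187.7372
  4       135.00        89.2499       356.9995       1,784.9974
  5     2,135.00     1,272.7413     6,363.7067      38,182.2400
  Σ                  1,692.4673     7,358.9052      42,057.0375
P = 1,692.4673.
Convexity = Σ t(t+1)·PV / [P·(1+y)²] = 42,057.0375 / (1,692.4673 × 1.229881) = 20.20483.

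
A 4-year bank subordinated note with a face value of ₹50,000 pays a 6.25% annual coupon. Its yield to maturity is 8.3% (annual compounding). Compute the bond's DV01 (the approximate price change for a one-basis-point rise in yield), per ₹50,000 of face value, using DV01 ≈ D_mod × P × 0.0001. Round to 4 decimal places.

₹15.7031

Periodic yield y = 0.083.
  t   CF        PV=CF/(1+0.083)^t    t·PV
  1     3,125.00     2,885.5032     2,885.5032
  2     3,125.00     2,664.3612     5,328.7225
  3     3,125.00     2,460.1674     7,380.5021
  4    53,125.00    38,617.5855   154,470.3419
  Σ                 46,627.6173   170,065.0697
P = 46,627.6173; D_Mac = 3.64730 yrs; D_mod = 3.36778 yrs.
DV01 ≈ 3.36778 × 46,627.6173 × 0.0001 = 15.703146.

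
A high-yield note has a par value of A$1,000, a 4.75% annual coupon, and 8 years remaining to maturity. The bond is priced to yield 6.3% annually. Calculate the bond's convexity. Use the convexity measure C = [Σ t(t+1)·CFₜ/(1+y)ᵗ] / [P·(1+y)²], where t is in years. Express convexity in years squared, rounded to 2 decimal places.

With y = 0.063:
  t   CF        PV=CF/(1+0.063)^t    t·PV        t(t+1)·PV
  1        47.50        44.6849        44.6849          89.3697
  2        47.50        42.0366        84.0731         252.2193
  3        47.50        39.5452       118.6356         474.5424
  4        47.50        37.2015       148.8060         744.0302
  5        47.50        34.9967       174.9836       1,049.9015
  6        47.50        32.9226       197.5356       1,382.7489
  7        47.50        30.9714       216.7998       1,734.3981
  8     1,047.50       642.5219     5,140.1750      46,261.5747
  Σ                    904.8807     6,125.6935      51,988.7848
P = 904.8807.
Convexity = Σ t(t+1)·PV / [P·(1+y)²] = 51,988.7848 / (904.8807 × 1.129969) = 50.84542.

50.85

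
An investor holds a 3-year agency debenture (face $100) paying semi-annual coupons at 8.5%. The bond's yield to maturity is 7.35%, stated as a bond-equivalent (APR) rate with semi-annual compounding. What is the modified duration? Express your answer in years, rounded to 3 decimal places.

Periodic yield y = 0.03675. First find Macaulay duration:
  t   CF        PV=CF/(1+0.03675)^t    t·PV
  1         4.25         4.0993         4.0993
  2         4.25         3.9540         7.9081
  3         4.25         3.8139        11.4416
  4         4.25         3.6787        14.7147
  5         4.25         3.5483        17.7414
  6       104.25        83.9521       503.7129
  Σ                    103.0464       559.6181
P = 103.0464; Macaulay duration = 559.6181 / 103.0464 = 5.43074 half-year periods = 2.71537 years.
Modified duration = D_Mac / (1 + y) = 2.71537 / 1.03675 = 2.61912 years.

2.619 years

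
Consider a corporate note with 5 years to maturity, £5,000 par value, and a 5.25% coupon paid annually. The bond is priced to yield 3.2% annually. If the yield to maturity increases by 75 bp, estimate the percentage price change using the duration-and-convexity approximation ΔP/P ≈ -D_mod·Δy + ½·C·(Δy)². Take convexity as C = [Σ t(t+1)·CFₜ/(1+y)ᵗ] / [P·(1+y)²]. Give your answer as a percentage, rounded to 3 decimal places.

-3.236%

With y = 0.032:
  t   CF        PV=CF/(1+0.032)^t    t·PV        t(t+1)·PV
  1       262.50       254.3605       254.3605         508.7209
  2       262.50       246.4733       492.9466       1,478.8399
  3       262.50       238.8307       716.4922       2,865.9688
  4       262.50       231.4251       925.7005       4,628.5026
  5     5,262.50     4,495.6617    22,478.3085     134,869.8508
  Σ                  5,466.7513    24,867.8083     144,351.8831
P = 5,466.7513; D_Mac = 4.54892 yrs; D_mod = 4.40787 yrs; C = 24.79327.
Duration effect: -4.40787 × (+0.0075) = -0.033059
Convexity effect: 0.5 × 24.79327 × (0.0075)² = +0.0006973
ΔP/P ≈ -0.033059 + 0.0006973 = -0.032362 = -3.2362%.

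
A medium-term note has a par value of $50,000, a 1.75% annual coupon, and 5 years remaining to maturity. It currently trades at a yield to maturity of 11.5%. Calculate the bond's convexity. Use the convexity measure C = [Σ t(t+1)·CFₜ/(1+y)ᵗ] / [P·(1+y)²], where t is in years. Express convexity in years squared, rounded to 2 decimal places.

With y = 0.115:
  t   CF        PV=CF/(1+0.115)^t    t·PV        t(t+1)·PV
  1       875.00       784.7534       784.7534       1,569.5067
  2       875.00       703.8147     1,407.6294       4,222.8881
  3       875.00       631.2239     1,893.6718       7,574.6871
  4       875.00       566.1201     2,264.4804      11,322.4022
  5    50,875.00    29,520.9334   147,604.6671     885,628.0026
  Σ                 32,206.8455   153,955.2020     910,317.4867
P = 32,206.8455.
Convexity = Σ t(t+1)·PV / [P·(1+y)²] = 910,317.4867 / (32,206.8455 × 1.243225) = 22.73500.

22.74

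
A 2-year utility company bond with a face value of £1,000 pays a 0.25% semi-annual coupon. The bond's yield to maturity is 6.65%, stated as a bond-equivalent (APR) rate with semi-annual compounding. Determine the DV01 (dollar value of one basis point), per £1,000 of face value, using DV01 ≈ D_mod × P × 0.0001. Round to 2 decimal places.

£0.17

Periodic yield y = 0.03325.
  t   CF        PV=CF/(1+0.03325)^t    t·PV
  1         1.25         1.2098         1.2098
  2         1.25         1.1708         2.3417
  3         1.25         1.1332         3.3995
  4     1,001.25       878.4577     3,513.8310
  Σ                    881.9715     3,520.7819
P = 881.9715; D_Mac = 3.99195 half-year periods = 1.99597 yrs; D_mod = 1.93174 yrs.
DV01 ≈ 1.93174 × 881.9715 × 0.0001 = 0.170374.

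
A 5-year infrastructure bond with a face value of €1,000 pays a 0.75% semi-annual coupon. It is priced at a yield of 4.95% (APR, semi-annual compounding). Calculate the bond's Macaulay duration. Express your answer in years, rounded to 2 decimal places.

4.91 years

Periodic yield y = 0.02475. Discount each cash flow and weight by its period:
  t   CF        PV=CF/(1+0.02475)^t    t·PV
  1         3.75         3.6594         3.6594
  2         3.75         3.5710         7.1421
  3         3.75         3.4848        10.4544
  4         3.75         3.4006        13.6025
  5         3.75         3.3185        16.5925
  6         3.75         3.2383        19.4301
  7         3.75         3.1601        22.1210
  8         3.75         3.0838        24.6705
  9         3.75         3.0093        27.0840
  10    1,003.75       786.0430     7,860.4297
  Σ                    815.9690     8,005.1862
Price P = Σ PV = 815.9690.
Macaulay duration = Σ(t·PV) / P = 8,005.1862 / 815.9690 = 9.81065 half-year periods.
In years: 9.81065 / 2 = 4.90532 years.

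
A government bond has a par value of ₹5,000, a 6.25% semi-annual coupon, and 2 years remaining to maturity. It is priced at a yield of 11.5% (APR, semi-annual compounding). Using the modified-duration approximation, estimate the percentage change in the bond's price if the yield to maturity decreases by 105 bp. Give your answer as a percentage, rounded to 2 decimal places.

+1.89%

Periodic yield y = 0.0575. Modified duration first:
  t   CF        PV=CF/(1+0.0575)^t    t·PV
  1       156.25       147.7541       147.7541
  2       156.25       139.7202       279.4404
  3       156.25       132.1231       396.3694
  4     5,156.25     4,122.9917    16,491.9668
  Σ                  4,542.5892    17,315.5309
P = 4,542.5892; D_Mac = 3.81182 half-year periods = 1.90591 yrs; D_mod = 1.90591/(1+0.0575) = 1.80228 yrs.
ΔP/P ≈ -D_mod · Δy = -1.80228 × (-0.0105) = +0.018924 = +1.8924%.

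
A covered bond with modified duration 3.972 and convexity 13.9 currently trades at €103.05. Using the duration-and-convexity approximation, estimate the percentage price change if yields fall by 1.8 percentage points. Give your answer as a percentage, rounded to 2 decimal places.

+7.37%

Duration effect: -D_mod·Δy = -3.972 × (-0.018) = +0.071496
Convexity effect: ½·C·(Δy)² = 0.5 × 13.9 × (-0.018)² = +0.0022518
ΔP/P ≈ +0.071496 + 0.0022518 = +0.0737478
= +7.37478%.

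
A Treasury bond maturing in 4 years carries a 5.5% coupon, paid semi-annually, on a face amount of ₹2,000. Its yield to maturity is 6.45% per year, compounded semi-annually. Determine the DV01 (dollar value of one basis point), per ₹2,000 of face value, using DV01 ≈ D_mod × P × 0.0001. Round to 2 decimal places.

Periodic yield y = 0.03225.
  t   CF        PV=CF/(1+0.03225)^t    t·PV
  1        55.00        53.2817        53.2817
  2        55.00        51.6170       103.2340
  3        55.00        50.0044       150.0131
  4        55.00        48.4421       193.7685
  5        55.00        46.9287       234.6433
  6        55.00        45.4625       272.7750
  7        55.00        44.0421       308.2950
  8     2,055.00     1,594.1629    12,753.3031
  Σ                  1,933.9414    14,069.3137
P = 1,933.9414; D_Mac = 7.27494 half-year periods = 3.63747 yrs; D_mod = 3.52383 yrs.
DV01 ≈ 3.52383 × 1,933.9414 × 0.0001 = 0.681488.

₹0.68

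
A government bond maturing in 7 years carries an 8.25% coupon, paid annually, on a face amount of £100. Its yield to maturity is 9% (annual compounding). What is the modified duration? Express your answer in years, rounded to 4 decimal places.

Periodic yield y = 0.09. First find Macaulay duration:
  t   CF        PV=CF/(1+0.09)^t    t·PV
  1         8.25         7.5688         7.5688
  2         8.25         6.9439        13.8877
  3         8.25         6.3705        19.1115
  4         8.25         5.8445        23.3780
  5         8.25         5.3619        26.8097
  6         8.25         4.9192        29.5152
  7       108.25        59.2165       414.5152
  Σ                     96.2253       534.7862
P = 96.2253; Macaulay duration = 534.7862 / 96.2253 = 5.55765 years.
Modified duration = D_Mac / (1 + y) = 5.55765 / 1.09 = 5.09876 years.

5.0988 years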